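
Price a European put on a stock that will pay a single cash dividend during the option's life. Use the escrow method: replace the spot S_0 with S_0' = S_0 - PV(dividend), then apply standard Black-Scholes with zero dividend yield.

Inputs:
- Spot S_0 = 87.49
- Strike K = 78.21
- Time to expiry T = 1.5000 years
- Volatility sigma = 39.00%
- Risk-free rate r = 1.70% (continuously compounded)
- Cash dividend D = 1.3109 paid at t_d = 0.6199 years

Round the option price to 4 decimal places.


Answer: Price = 10.8471

Derivation:
PV(D) = D * exp(-r * t_d) = 1.3109 * 0.98951703 = 1.29715788
S_0' = S_0 - PV(D) = 87.4900 - 1.29715788 = 86.19284212
d1 = (ln(S_0'/K) + (r + sigma^2/2)*T) / (sigma*sqrt(T)) = 0.49568590
d2 = d1 - sigma*sqrt(T) = 0.01803540
exp(-rT) = 0.97482238
N(-d1) = 0.31005802; N(-d2) = 0.49280530
P = K * exp(-rT) * N(-d2) - S_0' * N(-d1) = 78.2100 * 0.97482238 * 0.49280530 - 86.19284212 * 0.31005802 = 10.8471


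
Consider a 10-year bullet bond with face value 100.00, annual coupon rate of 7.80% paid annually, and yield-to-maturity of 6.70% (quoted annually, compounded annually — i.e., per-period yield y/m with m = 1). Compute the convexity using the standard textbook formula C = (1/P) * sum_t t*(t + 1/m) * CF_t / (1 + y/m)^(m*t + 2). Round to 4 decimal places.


Answer: Convexity = 63.9197

Derivation:
Coupon per period c = face * coupon_rate / m = 7.800000
Periods per year m = 1; per-period yield y/m = 0.067000
Number of cashflows N = 10
Cashflows (t years, CF_t, discount factor 1/(1+y/m)^(m*t), PV):
  t = 1.0000: CF_t = 7.800000, DF = 0.937207, PV = 7.310216
  t = 2.0000: CF_t = 7.800000, DF = 0.878357, PV = 6.851186
  t = 3.0000: CF_t = 7.800000, DF = 0.823203, PV = 6.420980
  t = 4.0000: CF_t = 7.800000, DF = 0.771511, PV = 6.017789
  t = 5.0000: CF_t = 7.800000, DF = 0.723066, PV = 5.639914
  t = 6.0000: CF_t = 7.800000, DF = 0.677663, PV = 5.285768
  t = 7.0000: CF_t = 7.800000, DF = 0.635110, PV = 4.953859
  t = 8.0000: CF_t = 7.800000, DF = 0.595230, PV = 4.642792
  t = 9.0000: CF_t = 7.800000, DF = 0.557854, PV = 4.351258
  t = 10.0000: CF_t = 107.800000, DF = 0.522824, PV = 56.360465
Price P = sum_t PV_t = 107.834227
Convexity numerator sum_t t*(t + 1/m) * CF_t / (1+y/m)^(m*t + 2):
  t = 1.0000: term = 12.841961
  t = 2.0000: term = 36.106731
  t = 3.0000: term = 67.678972
  t = 4.0000: term = 105.715357
  t = 5.0000: term = 148.615779
  t = 6.0000: term = 194.997273
  t = 7.0000: term = 243.670444
  t = 8.0000: term = 293.618155
  t = 9.0000: term = 343.976282
  t = 10.0000: term = 5445.508157
Convexity = (1/P) * sum = 6892.729111 / 107.834227 = 63.919678


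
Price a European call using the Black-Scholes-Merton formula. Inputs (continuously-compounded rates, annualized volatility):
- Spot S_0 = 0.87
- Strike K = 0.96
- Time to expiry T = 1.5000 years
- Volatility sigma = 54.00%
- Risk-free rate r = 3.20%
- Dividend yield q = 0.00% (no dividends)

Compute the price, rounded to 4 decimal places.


d1 = (ln(S/K) + (r - q + 0.5*sigma^2) * T) / (sigma * sqrt(T)) = 0.25441418
d2 = d1 - sigma * sqrt(T) = -0.40694805
exp(-rT) = 0.95313379; exp(-qT) = 1.00000000
C = S_0 * exp(-qT) * N(d1) - K * exp(-rT) * N(d2)
N(d1) = 0.60041220; N(d2) = 0.34202307
C = 0.8700 * 1.00000000 * 0.60041220 - 0.9600 * 0.95313379 * 0.34202307 = 0.2094

Answer: Price = 0.2094


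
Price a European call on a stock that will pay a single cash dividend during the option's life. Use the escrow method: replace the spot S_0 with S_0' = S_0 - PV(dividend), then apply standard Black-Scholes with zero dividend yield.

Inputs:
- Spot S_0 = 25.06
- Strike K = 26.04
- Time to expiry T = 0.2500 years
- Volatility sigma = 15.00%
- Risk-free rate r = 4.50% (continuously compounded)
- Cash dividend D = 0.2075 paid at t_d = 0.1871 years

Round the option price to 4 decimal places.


PV(D) = D * exp(-r * t_d) = 0.2075 * 0.99161584 = 0.20576029
S_0' = S_0 - PV(D) = 25.0600 - 0.20576029 = 24.85423971
d1 = (ln(S_0'/K) + (r + sigma^2/2)*T) / (sigma*sqrt(T)) = -0.43390623
d2 = d1 - sigma*sqrt(T) = -0.50890623
exp(-rT) = 0.98881304
N(d1) = 0.33217827; N(d2) = 0.30540898
C = S_0' * N(d1) - K * exp(-rT) * N(d2) = 24.85423971 * 0.33217827 - 26.0400 * 0.98881304 * 0.30540898 = 0.3922

Answer: Price = 0.3922


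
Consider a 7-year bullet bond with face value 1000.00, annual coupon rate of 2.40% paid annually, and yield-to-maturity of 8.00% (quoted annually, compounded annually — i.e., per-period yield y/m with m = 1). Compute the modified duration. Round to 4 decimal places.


Answer: Modified duration = 5.9415

Derivation:
Coupon per period c = face * coupon_rate / m = 24.000000
Periods per year m = 1; per-period yield y/m = 0.080000
Number of cashflows N = 7
Cashflows (t years, CF_t, discount factor 1/(1+y/m)^(m*t), PV):
  t = 1.0000: CF_t = 24.000000, DF = 0.925926, PV = 22.222222
  t = 2.0000: CF_t = 24.000000, DF = 0.857339, PV = 20.576132
  t = 3.0000: CF_t = 24.000000, DF = 0.793832, PV = 19.051974
  t = 4.0000: CF_t = 24.000000, DF = 0.735030, PV = 17.640716
  t = 5.0000: CF_t = 24.000000, DF = 0.680583, PV = 16.333997
  t = 6.0000: CF_t = 24.000000, DF = 0.630170, PV = 15.124071
  t = 7.0000: CF_t = 1024.000000, DF = 0.583490, PV = 597.494165
Price P = sum_t PV_t = 708.443277
First compute Macaulay numerator sum_t t * PV_t:
  t * PV_t at t = 1.0000: 22.222222
  t * PV_t at t = 2.0000: 41.152263
  t * PV_t at t = 3.0000: 57.155921
  t * PV_t at t = 4.0000: 70.562866
  t * PV_t at t = 5.0000: 81.669984
  t * PV_t at t = 6.0000: 90.744426
  t * PV_t at t = 7.0000: 4182.459153
Macaulay duration D = 4545.966836 / 708.443277 = 6.416840
Modified duration = D / (1 + y/m) = 6.416840 / (1 + 0.080000) = 5.941518


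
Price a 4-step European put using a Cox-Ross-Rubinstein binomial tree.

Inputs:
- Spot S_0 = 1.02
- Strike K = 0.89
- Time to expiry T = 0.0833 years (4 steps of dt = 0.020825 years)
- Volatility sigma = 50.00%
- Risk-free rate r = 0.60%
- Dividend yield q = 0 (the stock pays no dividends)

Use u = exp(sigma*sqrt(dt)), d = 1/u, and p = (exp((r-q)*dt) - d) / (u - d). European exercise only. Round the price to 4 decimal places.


dt = T/N = 0.020825
u = exp(sigma*sqrt(dt)) = 1.074821; d = 1/u = 0.930387
p = (exp((r-q)*dt) - d) / (u - d) = 0.482834
Discount per step: exp(-r*dt) = 0.999875
Stock lattice S(k, i) with i counting down-moves:
  k=0: S(0,0) = 1.0200
  k=1: S(1,0) = 1.0963; S(1,1) = 0.9490
  k=2: S(2,0) = 1.1783; S(2,1) = 1.0200; S(2,2) = 0.8829
  k=3: S(3,0) = 1.2665; S(3,1) = 1.0963; S(3,2) = 0.9490; S(3,3) = 0.8215
  k=4: S(4,0) = 1.3613; S(4,1) = 1.1783; S(4,2) = 1.0200; S(4,3) = 0.8829; S(4,4) = 0.7643
Terminal payoffs V(N, i) = max(K - S_T, 0):
  V(4,0) = 0.000000; V(4,1) = 0.000000; V(4,2) = 0.000000; V(4,3) = 0.007067; V(4,4) = 0.125715
Backward induction: V(k, i) = exp(-r*dt) * [p * V(k+1, i) + (1-p) * V(k+1, i+1)].
  V(3,0) = exp(-r*dt) * [p*0.000000 + (1-p)*0.000000] = 0.000000
  V(3,1) = exp(-r*dt) * [p*0.000000 + (1-p)*0.000000] = 0.000000
  V(3,2) = exp(-r*dt) * [p*0.000000 + (1-p)*0.007067] = 0.003654
  V(3,3) = exp(-r*dt) * [p*0.007067 + (1-p)*0.125715] = 0.068419
  V(2,0) = exp(-r*dt) * [p*0.000000 + (1-p)*0.000000] = 0.000000
  V(2,1) = exp(-r*dt) * [p*0.000000 + (1-p)*0.003654] = 0.001890
  V(2,2) = exp(-r*dt) * [p*0.003654 + (1-p)*0.068419] = 0.037144
  V(1,0) = exp(-r*dt) * [p*0.000000 + (1-p)*0.001890] = 0.000977
  V(1,1) = exp(-r*dt) * [p*0.001890 + (1-p)*0.037144] = 0.020119
  V(0,0) = exp(-r*dt) * [p*0.000977 + (1-p)*0.020119] = 0.010876

Answer: Price = V(0,0) = 0.0109


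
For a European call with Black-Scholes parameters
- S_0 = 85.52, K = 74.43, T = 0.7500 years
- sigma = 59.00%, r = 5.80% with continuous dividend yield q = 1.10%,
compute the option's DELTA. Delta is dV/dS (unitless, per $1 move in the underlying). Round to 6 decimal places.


Answer: Delta = 0.718557

Derivation:
d1 = 0.5962926038; d2 = 0.0853376155
phi(d1) = 0.3339643702; exp(-qT) = 0.9917839379; exp(-rT) = 0.9574325541
N(d1) = 0.7245101144
Delta = exp(-qT) * N(d1) = 0.9917839379 * 0.7245101144 = 0.718557


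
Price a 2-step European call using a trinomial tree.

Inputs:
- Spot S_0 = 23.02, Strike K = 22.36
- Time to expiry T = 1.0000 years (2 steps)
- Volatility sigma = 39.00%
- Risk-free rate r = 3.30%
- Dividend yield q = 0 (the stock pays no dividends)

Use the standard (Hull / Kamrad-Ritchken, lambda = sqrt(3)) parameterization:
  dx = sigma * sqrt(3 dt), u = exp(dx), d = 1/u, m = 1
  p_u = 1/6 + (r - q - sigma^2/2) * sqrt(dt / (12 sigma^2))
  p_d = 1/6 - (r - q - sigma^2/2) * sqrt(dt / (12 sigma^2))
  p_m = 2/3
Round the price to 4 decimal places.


Answer: Price = V(0,0) = 3.8155

Derivation:
dt = T/N = 0.500000; dx = sigma*sqrt(3*dt) = 0.477650
u = exp(dx) = 1.612282; d = 1/u = 0.620239
p_u = 0.144135, p_m = 0.666667, p_d = 0.189199
Discount per step: exp(-r*dt) = 0.983635
Stock lattice S(k, j) with j the centered position index:
  k=0: S(0,+0) = 23.0200
  k=1: S(1,-1) = 14.2779; S(1,+0) = 23.0200; S(1,+1) = 37.1147
  k=2: S(2,-2) = 8.8557; S(2,-1) = 14.2779; S(2,+0) = 23.0200; S(2,+1) = 37.1147; S(2,+2) = 59.8394
Terminal payoffs V(N, j) = max(S_T - K, 0):
  V(2,-2) = 0.000000; V(2,-1) = 0.000000; V(2,+0) = 0.660000; V(2,+1) = 14.754729; V(2,+2) = 37.479406
Backward induction: V(k, j) = exp(-r*dt) * [p_u * V(k+1, j+1) + p_m * V(k+1, j) + p_d * V(k+1, j-1)]
  V(1,-1) = exp(-r*dt) * [p_u*0.660000 + p_m*0.000000 + p_d*0.000000] = 0.093572
  V(1,+0) = exp(-r*dt) * [p_u*14.754729 + p_m*0.660000 + p_d*0.000000] = 2.524663
  V(1,+1) = exp(-r*dt) * [p_u*37.479406 + p_m*14.754729 + p_d*0.660000] = 15.112016
  V(0,+0) = exp(-r*dt) * [p_u*15.112016 + p_m*2.524663 + p_d*0.093572] = 3.815497


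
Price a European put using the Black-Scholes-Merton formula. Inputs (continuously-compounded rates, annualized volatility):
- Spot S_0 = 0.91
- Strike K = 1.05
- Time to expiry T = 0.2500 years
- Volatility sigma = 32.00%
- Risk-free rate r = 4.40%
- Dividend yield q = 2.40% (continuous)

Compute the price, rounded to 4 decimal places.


Answer: Price = 0.1506

Derivation:
d1 = (ln(S/K) + (r - q + 0.5*sigma^2) * T) / (sigma * sqrt(T)) = -0.78313027
d2 = d1 - sigma * sqrt(T) = -0.94313027
exp(-rT) = 0.98906028; exp(-qT) = 0.99401796
P = K * exp(-rT) * N(-d2) - S_0 * exp(-qT) * N(-d1)
N(-d1) = 0.78322469; N(-d2) = 0.82719286
P = 1.0500 * 0.98906028 * 0.82719286 - 0.9100 * 0.99401796 * 0.78322469 = 0.1506


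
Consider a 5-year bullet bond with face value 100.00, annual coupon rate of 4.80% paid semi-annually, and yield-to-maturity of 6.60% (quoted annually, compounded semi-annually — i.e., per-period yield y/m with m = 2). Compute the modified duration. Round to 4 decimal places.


Coupon per period c = face * coupon_rate / m = 2.400000
Periods per year m = 2; per-period yield y/m = 0.033000
Number of cashflows N = 10
Cashflows (t years, CF_t, discount factor 1/(1+y/m)^(m*t), PV):
  t = 0.5000: CF_t = 2.400000, DF = 0.968054, PV = 2.323330
  t = 1.0000: CF_t = 2.400000, DF = 0.937129, PV = 2.249109
  t = 1.5000: CF_t = 2.400000, DF = 0.907192, PV = 2.177260
  t = 2.0000: CF_t = 2.400000, DF = 0.878211, PV = 2.107706
  t = 2.5000: CF_t = 2.400000, DF = 0.850156, PV = 2.040373
  t = 3.0000: CF_t = 2.400000, DF = 0.822997, PV = 1.975192
  t = 3.5000: CF_t = 2.400000, DF = 0.796705, PV = 1.912093
  t = 4.0000: CF_t = 2.400000, DF = 0.771254, PV = 1.851010
  t = 4.5000: CF_t = 2.400000, DF = 0.746616, PV = 1.791878
  t = 5.0000: CF_t = 102.400000, DF = 0.722764, PV = 74.011080
Price P = sum_t PV_t = 92.439031
First compute Macaulay numerator sum_t t * PV_t:
  t * PV_t at t = 0.5000: 1.161665
  t * PV_t at t = 1.0000: 2.249109
  t * PV_t at t = 1.5000: 3.265890
  t * PV_t at t = 2.0000: 4.215411
  t * PV_t at t = 2.5000: 5.100933
  t * PV_t at t = 3.0000: 5.925576
  t * PV_t at t = 3.5000: 6.692325
  t * PV_t at t = 4.0000: 7.404038
  t * PV_t at t = 4.5000: 8.063449
  t * PV_t at t = 5.0000: 370.055400
Macaulay duration D = 414.133798 / 92.439031 = 4.480075
Modified duration = D / (1 + y/m) = 4.480075 / (1 + 0.033000) = 4.336956

Answer: Modified duration = 4.3370


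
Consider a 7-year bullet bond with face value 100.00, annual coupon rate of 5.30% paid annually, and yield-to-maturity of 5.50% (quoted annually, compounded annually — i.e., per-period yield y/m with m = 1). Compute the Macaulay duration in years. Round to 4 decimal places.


Coupon per period c = face * coupon_rate / m = 5.300000
Periods per year m = 1; per-period yield y/m = 0.055000
Number of cashflows N = 7
Cashflows (t years, CF_t, discount factor 1/(1+y/m)^(m*t), PV):
  t = 1.0000: CF_t = 5.300000, DF = 0.947867, PV = 5.023697
  t = 2.0000: CF_t = 5.300000, DF = 0.898452, PV = 4.761798
  t = 3.0000: CF_t = 5.300000, DF = 0.851614, PV = 4.513552
  t = 4.0000: CF_t = 5.300000, DF = 0.807217, PV = 4.278249
  t = 5.0000: CF_t = 5.300000, DF = 0.765134, PV = 4.055212
  t = 6.0000: CF_t = 5.300000, DF = 0.725246, PV = 3.843803
  t = 7.0000: CF_t = 105.300000, DF = 0.687437, PV = 72.387096
Price P = sum_t PV_t = 98.863407
Macaulay numerator sum_t t * PV_t:
  t * PV_t at t = 1.0000: 5.023697
  t * PV_t at t = 2.0000: 9.523596
  t * PV_t at t = 3.0000: 13.540657
  t * PV_t at t = 4.0000: 17.112995
  t * PV_t at t = 5.0000: 20.276060
  t * PV_t at t = 6.0000: 23.062817
  t * PV_t at t = 7.0000: 506.709672
Macaulay duration D = (sum_t t * PV_t) / P = 595.249494 / 98.863407 = 6.020928

Answer: Macaulay duration = 6.0209 years


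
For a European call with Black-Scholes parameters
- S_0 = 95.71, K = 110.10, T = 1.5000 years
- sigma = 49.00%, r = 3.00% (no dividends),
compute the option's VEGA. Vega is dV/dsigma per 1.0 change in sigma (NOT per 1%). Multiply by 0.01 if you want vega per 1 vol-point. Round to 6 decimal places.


d1 = 0.1416517298; d2 = -0.4584732572
phi(d1) = 0.3949598600; exp(-qT) = 1.0000000000; exp(-rT) = 0.9559974818
Vega = S * exp(-qT) * phi(d1) * sqrt(T) = 95.7100 * 1.0000000000 * 0.3949598600 * 1.2247448714 = 46.297326

Answer: Vega = 46.297326


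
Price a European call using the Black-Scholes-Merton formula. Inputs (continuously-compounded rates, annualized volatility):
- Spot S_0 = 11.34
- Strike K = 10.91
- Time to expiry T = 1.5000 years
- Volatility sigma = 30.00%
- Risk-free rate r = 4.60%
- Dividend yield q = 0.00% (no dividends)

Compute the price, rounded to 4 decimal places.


Answer: Price = 2.2133

Derivation:
d1 = (ln(S/K) + (r - q + 0.5*sigma^2) * T) / (sigma * sqrt(T)) = 0.47671561
d2 = d1 - sigma * sqrt(T) = 0.10929215
exp(-rT) = 0.93332668; exp(-qT) = 1.00000000
C = S_0 * exp(-qT) * N(d1) - K * exp(-rT) * N(d2)
N(d1) = 0.68321768; N(d2) = 0.54351461
C = 11.3400 * 1.00000000 * 0.68321768 - 10.9100 * 0.93332668 * 0.54351461 = 2.2133


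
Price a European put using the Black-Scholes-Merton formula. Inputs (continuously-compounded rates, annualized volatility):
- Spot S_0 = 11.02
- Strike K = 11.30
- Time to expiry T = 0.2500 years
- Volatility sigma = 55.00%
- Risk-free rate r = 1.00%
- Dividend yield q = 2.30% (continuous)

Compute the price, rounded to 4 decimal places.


Answer: Price = 1.3794

Derivation:
d1 = (ln(S/K) + (r - q + 0.5*sigma^2) * T) / (sigma * sqrt(T)) = 0.03444210
d2 = d1 - sigma * sqrt(T) = -0.24055790
exp(-rT) = 0.99750312; exp(-qT) = 0.99426650
P = K * exp(-rT) * N(-d2) - S_0 * exp(-qT) * N(-d1)
N(-d1) = 0.48626231; N(-d2) = 0.59505111
P = 11.3000 * 0.99750312 * 0.59505111 - 11.0200 * 0.99426650 * 0.48626231 = 1.3794


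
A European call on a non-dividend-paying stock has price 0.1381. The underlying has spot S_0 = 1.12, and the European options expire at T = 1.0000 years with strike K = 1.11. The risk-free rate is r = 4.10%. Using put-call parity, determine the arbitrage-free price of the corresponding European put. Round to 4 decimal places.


Put-call parity: C - P = S_0 * exp(-qT) - K * exp(-rT).
S_0 * exp(-qT) = 1.1200 * 1.00000000 = 1.12000000
K * exp(-rT) = 1.1100 * 0.95982913 = 1.06541033
P = C - S*exp(-qT) + K*exp(-rT)
P = 0.1381 - 1.12000000 + 1.06541033 = 0.0835

Answer: Put price = 0.0835


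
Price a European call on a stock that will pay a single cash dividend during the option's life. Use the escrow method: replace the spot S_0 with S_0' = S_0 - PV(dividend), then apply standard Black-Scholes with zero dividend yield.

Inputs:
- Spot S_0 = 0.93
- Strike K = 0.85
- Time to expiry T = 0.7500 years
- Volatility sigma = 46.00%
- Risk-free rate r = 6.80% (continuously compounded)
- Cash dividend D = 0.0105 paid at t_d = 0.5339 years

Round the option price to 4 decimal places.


PV(D) = D * exp(-r * t_d) = 0.0105 * 0.96434593 = 0.01012563
S_0' = S_0 - PV(D) = 0.9300 - 0.01012563 = 0.91987437
d1 = (ln(S_0'/K) + (r + sigma^2/2)*T) / (sigma*sqrt(T)) = 0.52551615
d2 = d1 - sigma*sqrt(T) = 0.12714446
exp(-rT) = 0.95027867
N(d1) = 0.70038779; N(d2) = 0.55058697
C = S_0' * N(d1) - K * exp(-rT) * N(d2) = 0.91987437 * 0.70038779 - 0.8500 * 0.95027867 * 0.55058697 = 0.1995

Answer: Price = 0.1995


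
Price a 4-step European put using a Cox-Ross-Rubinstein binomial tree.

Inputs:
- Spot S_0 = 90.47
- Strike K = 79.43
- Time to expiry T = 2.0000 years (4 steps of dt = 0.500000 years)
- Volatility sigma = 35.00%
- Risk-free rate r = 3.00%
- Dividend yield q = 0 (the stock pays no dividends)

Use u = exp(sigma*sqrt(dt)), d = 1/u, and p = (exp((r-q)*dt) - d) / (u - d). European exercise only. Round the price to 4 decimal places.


Answer: Price = V(0,0) = 9.8690

Derivation:
dt = T/N = 0.500000
u = exp(sigma*sqrt(dt)) = 1.280803; d = 1/u = 0.780760
p = (exp((r-q)*dt) - d) / (u - d) = 0.468666
Discount per step: exp(-r*dt) = 0.985112
Stock lattice S(k, i) with i counting down-moves:
  k=0: S(0,0) = 90.4700
  k=1: S(1,0) = 115.8743; S(1,1) = 70.6354
  k=2: S(2,0) = 148.4121; S(2,1) = 90.4700; S(2,2) = 55.1493
  k=3: S(3,0) = 190.0867; S(3,1) = 115.8743; S(3,2) = 70.6354; S(3,3) = 43.0584
  k=4: S(4,0) = 243.4637; S(4,1) = 148.4121; S(4,2) = 90.4700; S(4,3) = 55.1493; S(4,4) = 33.6182
Terminal payoffs V(N, i) = max(K - S_T, 0):
  V(4,0) = 0.000000; V(4,1) = 0.000000; V(4,2) = 0.000000; V(4,3) = 24.280727; V(4,4) = 45.811759
Backward induction: V(k, i) = exp(-r*dt) * [p * V(k+1, i) + (1-p) * V(k+1, i+1)].
  V(3,0) = exp(-r*dt) * [p*0.000000 + (1-p)*0.000000] = 0.000000
  V(3,1) = exp(-r*dt) * [p*0.000000 + (1-p)*0.000000] = 0.000000
  V(3,2) = exp(-r*dt) * [p*0.000000 + (1-p)*24.280727] = 12.709113
  V(3,3) = exp(-r*dt) * [p*24.280727 + (1-p)*45.811759] = 35.189091
  V(2,0) = exp(-r*dt) * [p*0.000000 + (1-p)*0.000000] = 0.000000
  V(2,1) = exp(-r*dt) * [p*0.000000 + (1-p)*12.709113] = 6.652253
  V(2,2) = exp(-r*dt) * [p*12.709113 + (1-p)*35.189091] = 24.286457
  V(1,0) = exp(-r*dt) * [p*0.000000 + (1-p)*6.652253] = 3.481948
  V(1,1) = exp(-r*dt) * [p*6.652253 + (1-p)*24.286457] = 15.783378
  V(0,0) = exp(-r*dt) * [p*3.481948 + (1-p)*15.783378] = 9.868971


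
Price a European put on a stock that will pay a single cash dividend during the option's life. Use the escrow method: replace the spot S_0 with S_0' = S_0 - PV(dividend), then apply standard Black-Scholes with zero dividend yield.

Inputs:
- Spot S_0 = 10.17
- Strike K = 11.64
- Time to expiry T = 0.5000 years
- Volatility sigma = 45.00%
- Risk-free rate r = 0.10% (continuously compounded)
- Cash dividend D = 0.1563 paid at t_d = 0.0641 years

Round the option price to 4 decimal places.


Answer: Price = 2.3261

Derivation:
PV(D) = D * exp(-r * t_d) = 0.1563 * 0.99993590 = 0.15628998
S_0' = S_0 - PV(D) = 10.1700 - 0.15628998 = 10.01371002
d1 = (ln(S_0'/K) + (r + sigma^2/2)*T) / (sigma*sqrt(T)) = -0.31228125
d2 = d1 - sigma*sqrt(T) = -0.63047931
exp(-rT) = 0.99950012
N(-d1) = 0.62258661; N(-d2) = 0.73580948
P = K * exp(-rT) * N(-d2) - S_0' * N(-d1) = 11.6400 * 0.99950012 * 0.73580948 - 10.01371002 * 0.62258661 = 2.3261


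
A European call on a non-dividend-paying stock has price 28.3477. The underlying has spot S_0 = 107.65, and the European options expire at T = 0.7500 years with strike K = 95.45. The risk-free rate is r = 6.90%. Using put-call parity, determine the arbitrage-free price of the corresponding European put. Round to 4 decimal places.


Put-call parity: C - P = S_0 * exp(-qT) - K * exp(-rT).
S_0 * exp(-qT) = 107.6500 * 1.00000000 = 107.65000000
K * exp(-rT) = 95.4500 * 0.94956623 = 90.63609653
P = C - S*exp(-qT) + K*exp(-rT)
P = 28.3477 - 107.65000000 + 90.63609653 = 11.3338

Answer: Put price = 11.3338


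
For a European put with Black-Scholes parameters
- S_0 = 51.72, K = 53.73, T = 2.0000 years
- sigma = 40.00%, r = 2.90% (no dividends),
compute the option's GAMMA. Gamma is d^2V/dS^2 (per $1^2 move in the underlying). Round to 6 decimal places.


d1 = 0.3179736320; d2 = -0.2477117929
phi(d1) = 0.3792756049; exp(-qT) = 1.0000000000; exp(-rT) = 0.9436499474
Gamma = exp(-qT) * phi(d1) / (S * sigma * sqrt(T)) = 1.0000000000 * 0.3792756049 / (51.7200 * 0.4000 * 1.4142135624) = 0.012963

Answer: Gamma = 0.012963


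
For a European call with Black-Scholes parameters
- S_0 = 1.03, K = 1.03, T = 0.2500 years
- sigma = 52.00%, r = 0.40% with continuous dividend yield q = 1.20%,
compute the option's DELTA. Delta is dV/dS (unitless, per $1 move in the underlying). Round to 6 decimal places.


Answer: Delta = 0.547029

Derivation:
d1 = 0.1223076923; d2 = -0.1376923077
phi(d1) = 0.3959694889; exp(-qT) = 0.9970044955; exp(-rT) = 0.9990004998
N(d1) = 0.5486723299
Delta = exp(-qT) * N(d1) = 0.9970044955 * 0.5486723299 = 0.547029


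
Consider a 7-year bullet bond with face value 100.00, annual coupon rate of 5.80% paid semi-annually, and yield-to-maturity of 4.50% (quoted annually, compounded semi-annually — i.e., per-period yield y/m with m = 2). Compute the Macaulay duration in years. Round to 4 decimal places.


Coupon per period c = face * coupon_rate / m = 2.900000
Periods per year m = 2; per-period yield y/m = 0.022500
Number of cashflows N = 14
Cashflows (t years, CF_t, discount factor 1/(1+y/m)^(m*t), PV):
  t = 0.5000: CF_t = 2.900000, DF = 0.977995, PV = 2.836186
  t = 1.0000: CF_t = 2.900000, DF = 0.956474, PV = 2.773776
  t = 1.5000: CF_t = 2.900000, DF = 0.935427, PV = 2.712739
  t = 2.0000: CF_t = 2.900000, DF = 0.914843, PV = 2.653046
  t = 2.5000: CF_t = 2.900000, DF = 0.894712, PV = 2.594666
  t = 3.0000: CF_t = 2.900000, DF = 0.875024, PV = 2.537570
  t = 3.5000: CF_t = 2.900000, DF = 0.855769, PV = 2.481731
  t = 4.0000: CF_t = 2.900000, DF = 0.836938, PV = 2.427121
  t = 4.5000: CF_t = 2.900000, DF = 0.818522, PV = 2.373713
  t = 5.0000: CF_t = 2.900000, DF = 0.800510, PV = 2.321479
  t = 5.5000: CF_t = 2.900000, DF = 0.782895, PV = 2.270395
  t = 6.0000: CF_t = 2.900000, DF = 0.765667, PV = 2.220436
  t = 6.5000: CF_t = 2.900000, DF = 0.748819, PV = 2.171575
  t = 7.0000: CF_t = 102.900000, DF = 0.732341, PV = 75.357927
Price P = sum_t PV_t = 107.732361
Macaulay numerator sum_t t * PV_t:
  t * PV_t at t = 0.5000: 1.418093
  t * PV_t at t = 1.0000: 2.773776
  t * PV_t at t = 1.5000: 4.069109
  t * PV_t at t = 2.0000: 5.306091
  t * PV_t at t = 2.5000: 6.486664
  t * PV_t at t = 3.0000: 7.612711
  t * PV_t at t = 3.5000: 8.686060
  t * PV_t at t = 4.0000: 9.708485
  t * PV_t at t = 4.5000: 10.681707
  t * PV_t at t = 5.0000: 11.607397
  t * PV_t at t = 5.5000: 12.487175
  t * PV_t at t = 6.0000: 13.322614
  t * PV_t at t = 6.5000: 14.115239
  t * PV_t at t = 7.0000: 527.505487
Macaulay duration D = (sum_t t * PV_t) / P = 635.780608 / 107.732361 = 5.901482

Answer: Macaulay duration = 5.9015 years


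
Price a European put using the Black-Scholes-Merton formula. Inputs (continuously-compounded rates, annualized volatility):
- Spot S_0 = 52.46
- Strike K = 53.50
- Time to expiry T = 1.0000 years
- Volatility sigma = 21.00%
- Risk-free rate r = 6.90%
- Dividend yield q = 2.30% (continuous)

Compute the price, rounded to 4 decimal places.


d1 = (ln(S/K) + (r - q + 0.5*sigma^2) * T) / (sigma * sqrt(T)) = 0.23056819
d2 = d1 - sigma * sqrt(T) = 0.02056819
exp(-rT) = 0.93332668; exp(-qT) = 0.97726248
P = K * exp(-rT) * N(-d2) - S_0 * exp(-qT) * N(-d1)
N(-d1) = 0.40882514; N(-d2) = 0.49179506
P = 53.5000 * 0.93332668 * 0.49179506 - 52.4600 * 0.97726248 * 0.40882514 = 3.5975

Answer: Price = 3.5975


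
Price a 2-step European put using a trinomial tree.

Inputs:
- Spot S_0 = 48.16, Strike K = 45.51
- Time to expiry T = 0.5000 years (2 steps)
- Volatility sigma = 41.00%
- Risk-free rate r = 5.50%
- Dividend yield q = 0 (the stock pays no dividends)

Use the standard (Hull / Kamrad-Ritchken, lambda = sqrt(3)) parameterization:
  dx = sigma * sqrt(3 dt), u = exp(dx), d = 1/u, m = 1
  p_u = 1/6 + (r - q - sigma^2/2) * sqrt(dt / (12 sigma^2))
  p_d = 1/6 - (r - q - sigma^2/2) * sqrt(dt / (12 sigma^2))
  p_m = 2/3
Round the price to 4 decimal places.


dt = T/N = 0.250000; dx = sigma*sqrt(3*dt) = 0.355070
u = exp(dx) = 1.426281; d = 1/u = 0.701124
p_u = 0.156440, p_m = 0.666667, p_d = 0.176894
Discount per step: exp(-r*dt) = 0.986344
Stock lattice S(k, j) with j the centered position index:
  k=0: S(0,+0) = 48.1600
  k=1: S(1,-1) = 33.7661; S(1,+0) = 48.1600; S(1,+1) = 68.6897
  k=2: S(2,-2) = 23.6743; S(2,-1) = 33.7661; S(2,+0) = 48.1600; S(2,+1) = 68.6897; S(2,+2) = 97.9708
Terminal payoffs V(N, j) = max(K - S_T, 0):
  V(2,-2) = 21.835750; V(2,-1) = 11.743865; V(2,+0) = 0.000000; V(2,+1) = 0.000000; V(2,+2) = 0.000000
Backward induction: V(k, j) = exp(-r*dt) * [p_u * V(k+1, j+1) + p_m * V(k+1, j) + p_d * V(k+1, j-1)]
  V(1,-1) = exp(-r*dt) * [p_u*0.000000 + p_m*11.743865 + p_d*21.835750] = 11.532183
  V(1,+0) = exp(-r*dt) * [p_u*0.000000 + p_m*0.000000 + p_d*11.743865] = 2.049045
  V(1,+1) = exp(-r*dt) * [p_u*0.000000 + p_m*0.000000 + p_d*0.000000] = 0.000000
  V(0,+0) = exp(-r*dt) * [p_u*0.000000 + p_m*2.049045 + p_d*11.532183] = 3.359486

Answer: Price = V(0,0) = 3.3595


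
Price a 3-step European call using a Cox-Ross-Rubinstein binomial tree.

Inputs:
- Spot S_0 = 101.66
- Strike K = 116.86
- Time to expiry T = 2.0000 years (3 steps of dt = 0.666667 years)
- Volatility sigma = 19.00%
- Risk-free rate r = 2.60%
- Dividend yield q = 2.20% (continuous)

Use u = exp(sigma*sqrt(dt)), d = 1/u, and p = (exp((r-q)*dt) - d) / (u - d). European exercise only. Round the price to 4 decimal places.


Answer: Price = V(0,0) = 5.0564

Derivation:
dt = T/N = 0.666667
u = exp(sigma*sqrt(dt)) = 1.167815; d = 1/u = 0.856300
p = (exp((r-q)*dt) - d) / (u - d) = 0.469866
Discount per step: exp(-r*dt) = 0.982816
Stock lattice S(k, i) with i counting down-moves:
  k=0: S(0,0) = 101.6600
  k=1: S(1,0) = 118.7201; S(1,1) = 87.0515
  k=2: S(2,0) = 138.6430; S(2,1) = 101.6600; S(2,2) = 74.5422
  k=3: S(3,0) = 161.9094; S(3,1) = 118.7201; S(3,2) = 87.0515; S(3,3) = 63.8305
Terminal payoffs V(N, i) = max(S_T - K, 0):
  V(3,0) = 45.049407; V(3,1) = 1.860057; V(3,2) = 0.000000; V(3,3) = 0.000000
Backward induction: V(k, i) = exp(-r*dt) * [p * V(k+1, i) + (1-p) * V(k+1, i+1)].
  V(2,0) = exp(-r*dt) * [p*45.049407 + (1-p)*1.860057] = 21.772573
  V(2,1) = exp(-r*dt) * [p*1.860057 + (1-p)*0.000000] = 0.858959
  V(2,2) = exp(-r*dt) * [p*0.000000 + (1-p)*0.000000] = 0.000000
  V(1,0) = exp(-r*dt) * [p*21.772573 + (1-p)*0.858959] = 10.501930
  V(1,1) = exp(-r*dt) * [p*0.858959 + (1-p)*0.000000] = 0.396660
  V(0,0) = exp(-r*dt) * [p*10.501930 + (1-p)*0.396660] = 5.056372


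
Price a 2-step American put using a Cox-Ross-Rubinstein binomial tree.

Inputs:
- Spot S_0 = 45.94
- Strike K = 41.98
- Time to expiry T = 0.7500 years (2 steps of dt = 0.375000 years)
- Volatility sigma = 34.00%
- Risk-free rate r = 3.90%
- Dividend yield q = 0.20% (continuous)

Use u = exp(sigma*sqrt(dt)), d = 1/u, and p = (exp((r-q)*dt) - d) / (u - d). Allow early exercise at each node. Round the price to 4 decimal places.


dt = T/N = 0.375000
u = exp(sigma*sqrt(dt)) = 1.231468; d = 1/u = 0.812039
p = (exp((r-q)*dt) - d) / (u - d) = 0.481447
Discount per step: exp(-r*dt) = 0.985481
Stock lattice S(k, i) with i counting down-moves:
  k=0: S(0,0) = 45.9400
  k=1: S(1,0) = 56.5736; S(1,1) = 37.3051
  k=2: S(2,0) = 69.6686; S(2,1) = 45.9400; S(2,2) = 30.2932
Terminal payoffs V(N, i) = max(K - S_T, 0):
  V(2,0) = 0.000000; V(2,1) = 0.000000; V(2,2) = 11.686810
Backward induction: V(k, i) = exp(-r*dt) * [p * V(k+1, i) + (1-p) * V(k+1, i+1)]; then take max(V_cont, immediate exercise) for American.
  V(1,0) = exp(-r*dt) * [p*0.000000 + (1-p)*0.000000] = 0.000000; exercise = 0.000000; V(1,0) = max -> 0.000000
  V(1,1) = exp(-r*dt) * [p*0.000000 + (1-p)*11.686810] = 5.972246; exercise = 4.674918; V(1,1) = max -> 5.972246
  V(0,0) = exp(-r*dt) * [p*0.000000 + (1-p)*5.972246] = 3.051964; exercise = 0.000000; V(0,0) = max -> 3.051964

Answer: Price = V(0,0) = 3.0520


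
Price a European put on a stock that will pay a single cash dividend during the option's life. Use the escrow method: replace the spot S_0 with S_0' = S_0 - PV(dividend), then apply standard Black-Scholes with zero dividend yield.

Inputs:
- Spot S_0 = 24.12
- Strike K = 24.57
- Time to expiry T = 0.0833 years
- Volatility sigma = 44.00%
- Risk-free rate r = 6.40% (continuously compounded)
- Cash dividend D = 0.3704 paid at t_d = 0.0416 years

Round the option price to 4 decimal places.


Answer: Price = 1.5950

Derivation:
PV(D) = D * exp(-r * t_d) = 0.3704 * 0.99734114 = 0.36941516
S_0' = S_0 - PV(D) = 24.1200 - 0.36941516 = 23.75058484
d1 = (ln(S_0'/K) + (r + sigma^2/2)*T) / (sigma*sqrt(T)) = -0.16162000
d2 = d1 - sigma*sqrt(T) = -0.28861166
exp(-rT) = 0.99468299
N(-d1) = 0.56419745; N(-d2) = 0.61356071
P = K * exp(-rT) * N(-d2) - S_0' * N(-d1) = 24.5700 * 0.99468299 * 0.61356071 - 23.75058484 * 0.56419745 = 1.5950


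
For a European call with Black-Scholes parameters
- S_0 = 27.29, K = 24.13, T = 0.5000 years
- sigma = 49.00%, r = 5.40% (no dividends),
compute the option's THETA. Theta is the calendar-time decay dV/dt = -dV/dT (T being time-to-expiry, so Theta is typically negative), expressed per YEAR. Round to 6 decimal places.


d1 = 0.6063497075; d2 = 0.2598673847
phi(d1) = 0.3319507989; exp(-qT) = 1.0000000000; exp(-rT) = 0.9733612415
Theta = -S*exp(-qT)*phi(d1)*sigma/(2*sqrt(T)) - r*K*exp(-rT)*N(d2) + q*S*exp(-qT)*N(d1)
N(d1) = 0.7278587214; N(d2) = 0.6025169648; sqrt(T) = 0.7071067812
Term 1 = -27.2900 * 1.0000000000 * 0.3319507989 * 0.4900 / (2 * 0.7071067812) = -3.1387616383
Term 2 = -0.0540 * 24.1300 * 0.9733612415 * 0.6025169648 = -0.7641777885
Term 3 = 0 (no dividend yield, q = 0)
Theta = -3.1387616383 + (-0.7641777885) + (0.0000000000) = -3.902939

Answer: Theta = -3.902939


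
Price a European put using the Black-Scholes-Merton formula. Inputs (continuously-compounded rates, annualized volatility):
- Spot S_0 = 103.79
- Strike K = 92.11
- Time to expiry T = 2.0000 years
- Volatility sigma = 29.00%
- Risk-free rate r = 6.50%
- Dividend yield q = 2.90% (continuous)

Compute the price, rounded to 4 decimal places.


d1 = (ln(S/K) + (r - q + 0.5*sigma^2) * T) / (sigma * sqrt(T)) = 0.67171758
d2 = d1 - sigma * sqrt(T) = 0.26159565
exp(-rT) = 0.87809543; exp(-qT) = 0.94364995
P = K * exp(-rT) * N(-d2) - S_0 * exp(-qT) * N(-d1)
N(-d1) = 0.25088175; N(-d2) = 0.39681660
P = 92.1100 * 0.87809543 * 0.39681660 - 103.7900 * 0.94364995 * 0.25088175 = 7.5234

Answer: Price = 7.5234


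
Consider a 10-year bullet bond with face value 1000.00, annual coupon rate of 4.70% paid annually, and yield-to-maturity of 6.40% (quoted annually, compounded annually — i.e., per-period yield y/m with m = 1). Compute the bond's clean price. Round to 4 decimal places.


Answer: Price = 877.2159

Derivation:
Coupon per period c = face * coupon_rate / m = 47.000000
Periods per year m = 1; per-period yield y/m = 0.064000
Number of cashflows N = 10
Cashflows (t years, CF_t, discount factor 1/(1+y/m)^(m*t), PV):
  t = 1.0000: CF_t = 47.000000, DF = 0.939850, PV = 44.172932
  t = 2.0000: CF_t = 47.000000, DF = 0.883317, PV = 41.515914
  t = 3.0000: CF_t = 47.000000, DF = 0.830185, PV = 39.018716
  t = 4.0000: CF_t = 47.000000, DF = 0.780249, PV = 36.671726
  t = 5.0000: CF_t = 47.000000, DF = 0.733317, PV = 34.465908
  t = 6.0000: CF_t = 47.000000, DF = 0.689208, PV = 32.392770
  t = 7.0000: CF_t = 47.000000, DF = 0.647752, PV = 30.444333
  t = 8.0000: CF_t = 47.000000, DF = 0.608789, PV = 28.613095
  t = 9.0000: CF_t = 47.000000, DF = 0.572170, PV = 26.892006
  t = 10.0000: CF_t = 1047.000000, DF = 0.537754, PV = 563.028530
Price P = sum_t PV_t = 877.215930


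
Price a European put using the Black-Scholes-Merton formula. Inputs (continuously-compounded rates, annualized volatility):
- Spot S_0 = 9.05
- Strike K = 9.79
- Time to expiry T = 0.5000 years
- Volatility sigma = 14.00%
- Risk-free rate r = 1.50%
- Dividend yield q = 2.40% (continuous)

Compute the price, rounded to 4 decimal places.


d1 = (ln(S/K) + (r - q + 0.5*sigma^2) * T) / (sigma * sqrt(T)) = -0.78990594
d2 = d1 - sigma * sqrt(T) = -0.88890089
exp(-rT) = 0.99252805; exp(-qT) = 0.98807171
P = K * exp(-rT) * N(-d2) - S_0 * exp(-qT) * N(-d1)
N(-d1) = 0.78520865; N(-d2) = 0.81297183
P = 9.7900 * 0.99252805 * 0.81297183 - 9.0500 * 0.98807171 * 0.78520865 = 0.8782

Answer: Price = 0.8782


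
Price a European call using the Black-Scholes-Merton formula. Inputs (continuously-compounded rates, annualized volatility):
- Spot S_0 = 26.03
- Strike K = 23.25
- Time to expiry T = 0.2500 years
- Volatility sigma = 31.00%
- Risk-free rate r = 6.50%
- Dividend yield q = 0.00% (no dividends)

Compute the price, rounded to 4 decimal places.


Answer: Price = 3.5824

Derivation:
d1 = (ln(S/K) + (r - q + 0.5*sigma^2) * T) / (sigma * sqrt(T)) = 0.91101346
d2 = d1 - sigma * sqrt(T) = 0.75601346
exp(-rT) = 0.98388132; exp(-qT) = 1.00000000
C = S_0 * exp(-qT) * N(d1) - K * exp(-rT) * N(d2)
N(d1) = 0.81885586; N(d2) = 0.77517944
C = 26.0300 * 1.00000000 * 0.81885586 - 23.2500 * 0.98388132 * 0.77517944 = 3.5824


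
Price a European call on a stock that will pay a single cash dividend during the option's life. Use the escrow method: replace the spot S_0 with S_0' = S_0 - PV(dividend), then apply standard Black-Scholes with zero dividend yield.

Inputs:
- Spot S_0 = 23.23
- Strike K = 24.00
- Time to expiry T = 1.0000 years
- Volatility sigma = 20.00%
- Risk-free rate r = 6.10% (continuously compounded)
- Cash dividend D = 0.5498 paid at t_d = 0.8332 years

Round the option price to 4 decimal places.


Answer: Price = 1.8682

Derivation:
PV(D) = D * exp(-r * t_d) = 0.5498 * 0.95044479 = 0.52255455
S_0' = S_0 - PV(D) = 23.2300 - 0.52255455 = 22.70744545
d1 = (ln(S_0'/K) + (r + sigma^2/2)*T) / (sigma*sqrt(T)) = 0.12819517
d2 = d1 - sigma*sqrt(T) = -0.07180483
exp(-rT) = 0.94082324
N(d1) = 0.55100274; N(d2) = 0.47137861
C = S_0' * N(d1) - K * exp(-rT) * N(d2) = 22.70744545 * 0.55100274 - 24.0000 * 0.94082324 * 0.47137861 = 1.8682


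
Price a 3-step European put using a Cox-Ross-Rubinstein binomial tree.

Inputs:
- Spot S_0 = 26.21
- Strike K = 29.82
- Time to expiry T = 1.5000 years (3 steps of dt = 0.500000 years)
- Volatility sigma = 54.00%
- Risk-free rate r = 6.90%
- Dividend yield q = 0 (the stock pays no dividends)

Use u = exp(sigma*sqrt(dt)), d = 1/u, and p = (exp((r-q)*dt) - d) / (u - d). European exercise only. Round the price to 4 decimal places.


Answer: Price = V(0,0) = 7.6023

Derivation:
dt = T/N = 0.500000
u = exp(sigma*sqrt(dt)) = 1.464974; d = 1/u = 0.682606
p = (exp((r-q)*dt) - d) / (u - d) = 0.450550
Discount per step: exp(-r*dt) = 0.966088
Stock lattice S(k, i) with i counting down-moves:
  k=0: S(0,0) = 26.2100
  k=1: S(1,0) = 38.3970; S(1,1) = 17.8911
  k=2: S(2,0) = 56.2506; S(2,1) = 26.2100; S(2,2) = 12.2126
  k=3: S(3,0) = 82.4057; S(3,1) = 38.3970; S(3,2) = 17.8911; S(3,3) = 8.3364
Terminal payoffs V(N, i) = max(K - S_T, 0):
  V(3,0) = 0.000000; V(3,1) = 0.000000; V(3,2) = 11.928900; V(3,3) = 21.483629
Backward induction: V(k, i) = exp(-r*dt) * [p * V(k+1, i) + (1-p) * V(k+1, i+1)].
  V(2,0) = exp(-r*dt) * [p*0.000000 + (1-p)*0.000000] = 0.000000
  V(2,1) = exp(-r*dt) * [p*0.000000 + (1-p)*11.928900] = 6.332065
  V(2,2) = exp(-r*dt) * [p*11.928900 + (1-p)*21.483629] = 16.596185
  V(1,0) = exp(-r*dt) * [p*0.000000 + (1-p)*6.332065] = 3.361168
  V(1,1) = exp(-r*dt) * [p*6.332065 + (1-p)*16.596185] = 11.565705
  V(0,0) = exp(-r*dt) * [p*3.361168 + (1-p)*11.565705] = 7.602294


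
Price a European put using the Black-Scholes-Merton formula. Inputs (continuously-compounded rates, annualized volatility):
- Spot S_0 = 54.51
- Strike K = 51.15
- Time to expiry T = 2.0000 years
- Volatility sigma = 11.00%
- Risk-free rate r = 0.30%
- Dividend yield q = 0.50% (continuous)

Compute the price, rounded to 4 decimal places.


Answer: Price = 1.9225

Derivation:
d1 = (ln(S/K) + (r - q + 0.5*sigma^2) * T) / (sigma * sqrt(T)) = 0.46104441
d2 = d1 - sigma * sqrt(T) = 0.30548092
exp(-rT) = 0.99401796; exp(-qT) = 0.99004983
P = K * exp(-rT) * N(-d2) - S_0 * exp(-qT) * N(-d1)
N(-d1) = 0.32238337; N(-d2) = 0.37999995
P = 51.1500 * 0.99401796 * 0.37999995 - 54.5100 * 0.99004983 * 0.32238337 = 1.9225


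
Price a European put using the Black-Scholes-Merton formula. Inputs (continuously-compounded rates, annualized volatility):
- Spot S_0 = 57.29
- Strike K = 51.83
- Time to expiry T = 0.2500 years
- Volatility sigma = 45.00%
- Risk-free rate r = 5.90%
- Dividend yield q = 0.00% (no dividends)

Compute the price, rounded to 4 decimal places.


d1 = (ln(S/K) + (r - q + 0.5*sigma^2) * T) / (sigma * sqrt(T)) = 0.62319758
d2 = d1 - sigma * sqrt(T) = 0.39819758
exp(-rT) = 0.98535825; exp(-qT) = 1.00000000
P = K * exp(-rT) * N(-d2) - S_0 * exp(-qT) * N(-d1)
N(-d1) = 0.26657734; N(-d2) = 0.34524227
P = 51.8300 * 0.98535825 * 0.34524227 - 57.2900 * 1.00000000 * 0.26657734 = 2.3597

Answer: Price = 2.3597


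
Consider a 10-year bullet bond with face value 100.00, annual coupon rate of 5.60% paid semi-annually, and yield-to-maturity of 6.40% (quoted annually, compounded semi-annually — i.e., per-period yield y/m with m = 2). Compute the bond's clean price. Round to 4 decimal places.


Answer: Price = 94.1576

Derivation:
Coupon per period c = face * coupon_rate / m = 2.800000
Periods per year m = 2; per-period yield y/m = 0.032000
Number of cashflows N = 20
Cashflows (t years, CF_t, discount factor 1/(1+y/m)^(m*t), PV):
  t = 0.5000: CF_t = 2.800000, DF = 0.968992, PV = 2.713178
  t = 1.0000: CF_t = 2.800000, DF = 0.938946, PV = 2.629049
  t = 1.5000: CF_t = 2.800000, DF = 0.909831, PV = 2.547528
  t = 2.0000: CF_t = 2.800000, DF = 0.881620, PV = 2.468535
  t = 2.5000: CF_t = 2.800000, DF = 0.854283, PV = 2.391991
  t = 3.0000: CF_t = 2.800000, DF = 0.827793, PV = 2.317821
  t = 3.5000: CF_t = 2.800000, DF = 0.802125, PV = 2.245950
  t = 4.0000: CF_t = 2.800000, DF = 0.777253, PV = 2.176308
  t = 4.5000: CF_t = 2.800000, DF = 0.753152, PV = 2.108826
  t = 5.0000: CF_t = 2.800000, DF = 0.729799, PV = 2.043436
  t = 5.5000: CF_t = 2.800000, DF = 0.707169, PV = 1.980074
  t = 6.0000: CF_t = 2.800000, DF = 0.685241, PV = 1.918676
  t = 6.5000: CF_t = 2.800000, DF = 0.663994, PV = 1.859182
  t = 7.0000: CF_t = 2.800000, DF = 0.643405, PV = 1.801533
  t = 7.5000: CF_t = 2.800000, DF = 0.623454, PV = 1.745672
  t = 8.0000: CF_t = 2.800000, DF = 0.604122, PV = 1.691542
  t = 8.5000: CF_t = 2.800000, DF = 0.585390, PV = 1.639091
  t = 9.0000: CF_t = 2.800000, DF = 0.567238, PV = 1.588267
  t = 9.5000: CF_t = 2.800000, DF = 0.549649, PV = 1.539018
  t = 10.0000: CF_t = 102.800000, DF = 0.532606, PV = 54.751897
Price P = sum_t PV_t = 94.157575


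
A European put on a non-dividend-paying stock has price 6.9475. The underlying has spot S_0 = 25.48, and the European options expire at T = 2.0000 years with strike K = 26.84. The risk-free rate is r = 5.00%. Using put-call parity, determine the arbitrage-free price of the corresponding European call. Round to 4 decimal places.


Put-call parity: C - P = S_0 * exp(-qT) - K * exp(-rT).
S_0 * exp(-qT) = 25.4800 * 1.00000000 = 25.48000000
K * exp(-rT) = 26.8400 * 0.90483742 = 24.28583630
C = P + S*exp(-qT) - K*exp(-rT)
C = 6.9475 + 25.48000000 - 24.28583630 = 8.1417

Answer: Call price = 8.1417


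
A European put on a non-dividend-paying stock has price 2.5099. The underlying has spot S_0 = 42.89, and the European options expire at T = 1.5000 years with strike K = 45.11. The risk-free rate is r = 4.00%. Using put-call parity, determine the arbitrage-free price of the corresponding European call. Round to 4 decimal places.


Answer: Call price = 2.9169

Derivation:
Put-call parity: C - P = S_0 * exp(-qT) - K * exp(-rT).
S_0 * exp(-qT) = 42.8900 * 1.00000000 = 42.89000000
K * exp(-rT) = 45.1100 * 0.94176453 = 42.48299811
C = P + S*exp(-qT) - K*exp(-rT)
C = 2.5099 + 42.89000000 - 42.48299811 = 2.9169
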